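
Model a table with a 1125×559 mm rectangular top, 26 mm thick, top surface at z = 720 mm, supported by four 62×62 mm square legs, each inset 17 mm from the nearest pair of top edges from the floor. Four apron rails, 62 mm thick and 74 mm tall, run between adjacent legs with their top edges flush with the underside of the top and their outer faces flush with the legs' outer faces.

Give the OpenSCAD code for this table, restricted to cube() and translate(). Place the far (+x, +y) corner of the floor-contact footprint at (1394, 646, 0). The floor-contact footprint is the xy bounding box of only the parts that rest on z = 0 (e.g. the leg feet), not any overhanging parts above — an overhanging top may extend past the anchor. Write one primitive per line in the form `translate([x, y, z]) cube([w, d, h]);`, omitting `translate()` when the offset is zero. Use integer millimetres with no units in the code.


translate([286, 104, 694]) cube([1125, 559, 26]);
translate([303, 121, 0]) cube([62, 62, 694]);
translate([1332, 121, 0]) cube([62, 62, 694]);
translate([303, 584, 0]) cube([62, 62, 694]);
translate([1332, 584, 0]) cube([62, 62, 694]);
translate([365, 121, 620]) cube([967, 62, 74]);
translate([365, 584, 620]) cube([967, 62, 74]);
translate([303, 183, 620]) cube([62, 401, 74]);
translate([1332, 183, 620]) cube([62, 401, 74]);


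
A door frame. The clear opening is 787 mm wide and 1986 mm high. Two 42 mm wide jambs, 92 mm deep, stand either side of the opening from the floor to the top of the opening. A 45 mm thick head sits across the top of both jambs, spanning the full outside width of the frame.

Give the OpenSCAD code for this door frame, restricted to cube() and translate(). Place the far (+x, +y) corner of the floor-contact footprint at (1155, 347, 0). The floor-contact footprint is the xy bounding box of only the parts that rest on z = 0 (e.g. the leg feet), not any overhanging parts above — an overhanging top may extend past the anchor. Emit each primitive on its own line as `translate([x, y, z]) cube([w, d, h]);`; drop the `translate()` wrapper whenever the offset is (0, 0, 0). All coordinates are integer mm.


translate([284, 255, 0]) cube([42, 92, 1986]);
translate([1113, 255, 0]) cube([42, 92, 1986]);
translate([284, 255, 1986]) cube([871, 92, 45]);


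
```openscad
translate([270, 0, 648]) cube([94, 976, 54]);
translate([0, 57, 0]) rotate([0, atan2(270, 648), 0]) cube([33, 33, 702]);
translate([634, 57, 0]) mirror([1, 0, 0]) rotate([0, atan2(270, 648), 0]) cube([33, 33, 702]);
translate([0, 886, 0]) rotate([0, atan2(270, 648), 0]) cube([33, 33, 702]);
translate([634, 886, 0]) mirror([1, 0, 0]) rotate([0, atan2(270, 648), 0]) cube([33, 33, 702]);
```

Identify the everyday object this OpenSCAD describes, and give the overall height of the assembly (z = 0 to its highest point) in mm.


A sawhorse. The overall height is 702 mm.

A beam across two mirrored pairs of raked legs — a sawhorse. The beam's underside is at z = 648 (matching the legs' vertical rise in atan2(270, 648)) and the beam is 54 mm tall, so its top is at 648 + 54 = 702 mm. The raked legs top out at the beam's underside, so that is the highest point.


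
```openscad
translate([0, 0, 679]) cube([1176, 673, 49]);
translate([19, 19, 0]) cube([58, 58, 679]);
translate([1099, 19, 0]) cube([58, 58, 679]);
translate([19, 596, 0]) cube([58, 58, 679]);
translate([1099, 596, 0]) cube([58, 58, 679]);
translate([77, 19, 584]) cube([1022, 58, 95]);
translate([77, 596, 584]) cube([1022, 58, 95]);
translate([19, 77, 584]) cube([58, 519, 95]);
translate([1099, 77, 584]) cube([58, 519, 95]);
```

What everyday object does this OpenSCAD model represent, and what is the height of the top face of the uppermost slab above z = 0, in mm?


A table. The table height is 728 mm.

A 1176×673×49 slab sits at z = 679 on four 58 mm square posts — a table. The top surface is at 679 + 49 = 728 mm.


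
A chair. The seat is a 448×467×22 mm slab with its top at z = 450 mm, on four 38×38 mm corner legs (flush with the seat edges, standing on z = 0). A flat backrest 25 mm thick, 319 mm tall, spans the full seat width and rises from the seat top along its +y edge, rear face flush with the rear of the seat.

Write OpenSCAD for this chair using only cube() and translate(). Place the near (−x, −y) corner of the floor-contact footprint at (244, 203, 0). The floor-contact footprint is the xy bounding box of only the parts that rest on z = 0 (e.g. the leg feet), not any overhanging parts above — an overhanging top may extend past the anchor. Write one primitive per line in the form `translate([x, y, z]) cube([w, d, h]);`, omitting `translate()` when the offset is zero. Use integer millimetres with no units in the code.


translate([244, 203, 428]) cube([448, 467, 22]);
translate([244, 203, 0]) cube([38, 38, 428]);
translate([654, 203, 0]) cube([38, 38, 428]);
translate([244, 632, 0]) cube([38, 38, 428]);
translate([654, 632, 0]) cube([38, 38, 428]);
translate([244, 645, 450]) cube([448, 25, 319]);


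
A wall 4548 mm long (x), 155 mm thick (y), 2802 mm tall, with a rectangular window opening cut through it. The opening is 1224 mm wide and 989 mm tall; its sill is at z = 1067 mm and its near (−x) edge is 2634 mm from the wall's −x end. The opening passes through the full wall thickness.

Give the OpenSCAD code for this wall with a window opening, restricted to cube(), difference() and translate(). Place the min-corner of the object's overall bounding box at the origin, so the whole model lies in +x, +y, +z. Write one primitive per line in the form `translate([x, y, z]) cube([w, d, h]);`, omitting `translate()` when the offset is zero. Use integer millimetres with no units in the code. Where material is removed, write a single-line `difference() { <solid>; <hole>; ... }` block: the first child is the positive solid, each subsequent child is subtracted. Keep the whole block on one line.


difference() { cube([4548, 155, 2802]); translate([2634, 0, 1067]) cube([1224, 155, 989]); }


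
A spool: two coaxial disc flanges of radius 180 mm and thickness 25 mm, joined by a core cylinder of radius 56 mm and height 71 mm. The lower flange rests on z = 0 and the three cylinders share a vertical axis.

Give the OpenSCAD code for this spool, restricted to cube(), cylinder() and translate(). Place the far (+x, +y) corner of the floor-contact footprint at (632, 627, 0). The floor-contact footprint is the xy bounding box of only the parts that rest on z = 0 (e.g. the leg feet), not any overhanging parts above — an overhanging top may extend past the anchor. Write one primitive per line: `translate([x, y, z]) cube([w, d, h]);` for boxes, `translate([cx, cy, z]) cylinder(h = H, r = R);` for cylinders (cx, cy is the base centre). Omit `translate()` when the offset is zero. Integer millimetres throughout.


translate([452, 447, 0]) cylinder(h = 25, r = 180);
translate([452, 447, 25]) cylinder(h = 71, r = 56);
translate([452, 447, 96]) cylinder(h = 25, r = 180);


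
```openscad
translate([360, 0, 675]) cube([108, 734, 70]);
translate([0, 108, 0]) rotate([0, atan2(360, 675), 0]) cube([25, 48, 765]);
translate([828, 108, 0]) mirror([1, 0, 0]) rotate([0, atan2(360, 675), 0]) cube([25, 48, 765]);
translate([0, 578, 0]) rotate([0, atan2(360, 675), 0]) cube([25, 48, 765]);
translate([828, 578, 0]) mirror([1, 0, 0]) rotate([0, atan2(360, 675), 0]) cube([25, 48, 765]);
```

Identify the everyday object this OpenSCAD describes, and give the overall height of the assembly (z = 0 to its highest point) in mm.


A sawhorse. The overall height is 745 mm.

A beam across two mirrored pairs of raked legs — a sawhorse. The beam's underside is at z = 675 (matching the legs' vertical rise in atan2(360, 675)) and the beam is 70 mm tall, so its top is at 675 + 70 = 745 mm. The raked legs top out at the beam's underside, so that is the highest point.


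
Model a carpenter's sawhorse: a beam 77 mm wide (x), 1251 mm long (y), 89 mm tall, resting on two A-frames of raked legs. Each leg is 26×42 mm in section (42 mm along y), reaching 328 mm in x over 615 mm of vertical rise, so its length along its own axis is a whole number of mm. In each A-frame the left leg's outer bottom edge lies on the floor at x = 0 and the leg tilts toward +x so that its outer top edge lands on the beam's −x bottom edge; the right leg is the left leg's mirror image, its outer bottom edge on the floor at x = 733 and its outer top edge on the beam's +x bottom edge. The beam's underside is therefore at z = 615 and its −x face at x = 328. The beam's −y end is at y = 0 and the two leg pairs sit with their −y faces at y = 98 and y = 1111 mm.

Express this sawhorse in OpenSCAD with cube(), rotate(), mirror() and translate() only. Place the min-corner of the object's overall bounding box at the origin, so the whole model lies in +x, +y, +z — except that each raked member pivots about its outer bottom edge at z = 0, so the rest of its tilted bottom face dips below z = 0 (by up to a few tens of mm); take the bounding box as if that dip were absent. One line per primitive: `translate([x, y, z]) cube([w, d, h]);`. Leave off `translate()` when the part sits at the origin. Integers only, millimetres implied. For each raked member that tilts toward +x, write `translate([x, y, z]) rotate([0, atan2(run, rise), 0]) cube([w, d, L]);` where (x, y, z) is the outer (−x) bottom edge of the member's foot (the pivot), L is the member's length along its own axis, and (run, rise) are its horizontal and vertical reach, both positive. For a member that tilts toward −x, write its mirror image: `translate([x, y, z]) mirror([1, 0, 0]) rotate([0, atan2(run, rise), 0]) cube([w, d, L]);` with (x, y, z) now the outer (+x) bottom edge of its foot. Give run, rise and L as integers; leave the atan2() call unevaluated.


translate([328, 0, 615]) cube([77, 1251, 89]);
translate([0, 98, 0]) rotate([0, atan2(328, 615), 0]) cube([26, 42, 697]);
translate([733, 98, 0]) mirror([1, 0, 0]) rotate([0, atan2(328, 615), 0]) cube([26, 42, 697]);
translate([0, 1111, 0]) rotate([0, atan2(328, 615), 0]) cube([26, 42, 697]);
translate([733, 1111, 0]) mirror([1, 0, 0]) rotate([0, atan2(328, 615), 0]) cube([26, 42, 697]);


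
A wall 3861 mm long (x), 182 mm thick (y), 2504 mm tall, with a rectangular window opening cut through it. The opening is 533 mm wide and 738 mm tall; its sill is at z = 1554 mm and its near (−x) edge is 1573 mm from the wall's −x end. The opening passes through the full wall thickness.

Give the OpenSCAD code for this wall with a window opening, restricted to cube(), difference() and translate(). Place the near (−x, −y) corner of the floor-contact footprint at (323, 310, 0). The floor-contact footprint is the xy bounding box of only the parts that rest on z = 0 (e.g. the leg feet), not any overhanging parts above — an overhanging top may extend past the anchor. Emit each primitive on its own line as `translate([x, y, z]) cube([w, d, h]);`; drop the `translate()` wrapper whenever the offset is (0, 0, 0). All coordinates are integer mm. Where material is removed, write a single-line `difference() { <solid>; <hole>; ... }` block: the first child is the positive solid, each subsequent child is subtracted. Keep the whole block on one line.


difference() { translate([323, 310, 0]) cube([3861, 182, 2504]); translate([1896, 310, 1554]) cube([533, 182, 738]); }


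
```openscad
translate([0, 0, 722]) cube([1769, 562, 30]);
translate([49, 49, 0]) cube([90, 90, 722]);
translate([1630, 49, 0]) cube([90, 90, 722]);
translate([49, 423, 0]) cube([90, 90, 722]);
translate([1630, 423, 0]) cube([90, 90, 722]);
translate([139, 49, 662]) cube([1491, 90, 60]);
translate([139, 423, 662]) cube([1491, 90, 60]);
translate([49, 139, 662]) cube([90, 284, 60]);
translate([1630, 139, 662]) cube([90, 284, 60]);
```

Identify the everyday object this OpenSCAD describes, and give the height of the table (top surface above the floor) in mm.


A table. The table height is 752 mm.

A 1769×562×30 slab sits at z = 722 on four 90 mm square posts — a table. The top surface is at 722 + 30 = 752 mm.


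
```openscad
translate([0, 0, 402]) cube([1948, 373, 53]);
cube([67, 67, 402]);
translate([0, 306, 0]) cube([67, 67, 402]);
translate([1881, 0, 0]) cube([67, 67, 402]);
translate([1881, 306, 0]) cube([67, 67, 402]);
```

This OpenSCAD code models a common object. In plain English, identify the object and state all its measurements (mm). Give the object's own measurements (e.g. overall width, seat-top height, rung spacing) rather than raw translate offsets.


A bench: a 1948×373 mm seat slab, 53 mm thick, top at z = 455 mm, on four 67×67 mm square legs flush with the seat corners and standing on z = 0.


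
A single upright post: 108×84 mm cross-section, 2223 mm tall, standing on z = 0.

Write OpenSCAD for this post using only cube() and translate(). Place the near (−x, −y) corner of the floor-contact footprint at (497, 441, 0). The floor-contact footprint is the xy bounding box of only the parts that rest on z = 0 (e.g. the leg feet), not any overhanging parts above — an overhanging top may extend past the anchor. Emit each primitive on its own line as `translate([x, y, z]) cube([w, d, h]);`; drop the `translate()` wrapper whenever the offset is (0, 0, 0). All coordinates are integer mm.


translate([497, 441, 0]) cube([108, 84, 2223]);


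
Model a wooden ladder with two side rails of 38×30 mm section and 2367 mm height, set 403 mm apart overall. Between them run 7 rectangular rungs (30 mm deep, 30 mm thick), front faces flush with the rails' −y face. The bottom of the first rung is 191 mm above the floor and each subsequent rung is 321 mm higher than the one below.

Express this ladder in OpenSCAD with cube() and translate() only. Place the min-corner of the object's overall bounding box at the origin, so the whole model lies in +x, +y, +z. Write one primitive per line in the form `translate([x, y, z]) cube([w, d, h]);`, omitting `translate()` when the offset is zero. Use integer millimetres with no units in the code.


cube([38, 30, 2367]);
translate([365, 0, 0]) cube([38, 30, 2367]);
translate([38, 0, 191]) cube([327, 30, 30]);
translate([38, 0, 512]) cube([327, 30, 30]);
translate([38, 0, 833]) cube([327, 30, 30]);
translate([38, 0, 1154]) cube([327, 30, 30]);
translate([38, 0, 1475]) cube([327, 30, 30]);
translate([38, 0, 1796]) cube([327, 30, 30]);
translate([38, 0, 2117]) cube([327, 30, 30]);


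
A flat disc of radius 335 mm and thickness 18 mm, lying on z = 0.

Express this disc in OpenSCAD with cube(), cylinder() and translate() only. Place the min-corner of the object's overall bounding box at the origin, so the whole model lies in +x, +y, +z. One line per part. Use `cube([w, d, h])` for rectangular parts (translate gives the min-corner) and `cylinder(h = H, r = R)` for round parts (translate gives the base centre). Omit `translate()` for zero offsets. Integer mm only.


translate([335, 335, 0]) cylinder(h = 18, r = 335);


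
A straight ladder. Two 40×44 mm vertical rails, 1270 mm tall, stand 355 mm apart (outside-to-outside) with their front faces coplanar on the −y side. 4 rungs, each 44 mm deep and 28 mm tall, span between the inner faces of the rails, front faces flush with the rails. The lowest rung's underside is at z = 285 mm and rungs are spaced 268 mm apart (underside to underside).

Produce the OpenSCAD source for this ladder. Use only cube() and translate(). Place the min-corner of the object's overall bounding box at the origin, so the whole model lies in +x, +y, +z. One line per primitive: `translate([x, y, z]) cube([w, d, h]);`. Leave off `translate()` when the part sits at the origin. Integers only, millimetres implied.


cube([40, 44, 1270]);
translate([315, 0, 0]) cube([40, 44, 1270]);
translate([40, 0, 285]) cube([275, 44, 28]);
translate([40, 0, 553]) cube([275, 44, 28]);
translate([40, 0, 821]) cube([275, 44, 28]);
translate([40, 0, 1089]) cube([275, 44, 28]);


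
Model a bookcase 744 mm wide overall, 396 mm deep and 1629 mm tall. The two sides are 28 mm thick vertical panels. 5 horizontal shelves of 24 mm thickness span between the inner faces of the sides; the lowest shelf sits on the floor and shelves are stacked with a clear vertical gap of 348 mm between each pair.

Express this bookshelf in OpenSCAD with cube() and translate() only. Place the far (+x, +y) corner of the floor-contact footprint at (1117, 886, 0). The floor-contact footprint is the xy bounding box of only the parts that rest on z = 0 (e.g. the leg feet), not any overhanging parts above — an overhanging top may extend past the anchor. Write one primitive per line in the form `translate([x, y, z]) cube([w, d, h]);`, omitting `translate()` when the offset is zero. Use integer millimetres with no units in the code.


translate([373, 490, 0]) cube([28, 396, 1629]);
translate([1089, 490, 0]) cube([28, 396, 1629]);
translate([401, 490, 0]) cube([688, 396, 24]);
translate([401, 490, 372]) cube([688, 396, 24]);
translate([401, 490, 744]) cube([688, 396, 24]);
translate([401, 490, 1116]) cube([688, 396, 24]);
translate([401, 490, 1488]) cube([688, 396, 24]);


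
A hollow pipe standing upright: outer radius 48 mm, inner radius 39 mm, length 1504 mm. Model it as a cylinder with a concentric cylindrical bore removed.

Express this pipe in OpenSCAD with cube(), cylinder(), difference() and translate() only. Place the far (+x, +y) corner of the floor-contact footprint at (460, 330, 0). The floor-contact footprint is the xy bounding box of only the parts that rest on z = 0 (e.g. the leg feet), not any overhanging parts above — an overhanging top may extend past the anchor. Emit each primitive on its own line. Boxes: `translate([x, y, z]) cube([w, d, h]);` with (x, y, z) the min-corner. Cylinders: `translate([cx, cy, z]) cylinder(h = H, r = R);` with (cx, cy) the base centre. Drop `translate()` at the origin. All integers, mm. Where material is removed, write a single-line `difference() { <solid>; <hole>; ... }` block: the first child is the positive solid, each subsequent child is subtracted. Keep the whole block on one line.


difference() { translate([412, 282, 0]) cylinder(h = 1504, r = 48); translate([412, 282, 0]) cylinder(h = 1504, r = 39); }


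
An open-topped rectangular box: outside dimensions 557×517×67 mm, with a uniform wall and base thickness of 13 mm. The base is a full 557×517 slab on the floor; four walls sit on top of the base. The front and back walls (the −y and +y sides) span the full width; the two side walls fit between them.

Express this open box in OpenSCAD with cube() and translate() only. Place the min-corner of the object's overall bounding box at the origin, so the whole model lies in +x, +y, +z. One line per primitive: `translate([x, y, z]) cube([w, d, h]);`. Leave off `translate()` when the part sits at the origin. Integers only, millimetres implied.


cube([557, 517, 13]);
translate([0, 0, 13]) cube([557, 13, 54]);
translate([0, 504, 13]) cube([557, 13, 54]);
translate([0, 13, 13]) cube([13, 491, 54]);
translate([544, 13, 13]) cube([13, 491, 54]);


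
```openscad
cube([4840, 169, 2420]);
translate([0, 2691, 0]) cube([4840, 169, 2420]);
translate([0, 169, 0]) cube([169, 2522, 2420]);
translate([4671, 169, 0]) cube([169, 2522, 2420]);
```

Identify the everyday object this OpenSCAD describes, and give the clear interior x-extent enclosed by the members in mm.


A house (or room) frame. The interior width is 4502 mm.

Four 2420 mm walls enclosing a rectangle with no floor or roof — a room or house frame. Outside width is 4840 mm and wall thickness is 169 mm, so the interior width is 4840 − 2 × 169 = 4502 mm.


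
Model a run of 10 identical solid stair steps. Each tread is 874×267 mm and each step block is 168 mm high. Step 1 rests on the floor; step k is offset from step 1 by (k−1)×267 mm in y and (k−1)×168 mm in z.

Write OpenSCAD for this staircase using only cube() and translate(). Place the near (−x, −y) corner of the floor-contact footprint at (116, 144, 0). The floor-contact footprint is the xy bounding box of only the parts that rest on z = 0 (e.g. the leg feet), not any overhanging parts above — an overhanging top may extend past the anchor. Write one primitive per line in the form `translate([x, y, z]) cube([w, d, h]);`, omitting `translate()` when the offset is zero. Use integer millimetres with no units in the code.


translate([116, 144, 0]) cube([874, 267, 168]);
translate([116, 411, 168]) cube([874, 267, 168]);
translate([116, 678, 336]) cube([874, 267, 168]);
translate([116, 945, 504]) cube([874, 267, 168]);
translate([116, 1212, 672]) cube([874, 267, 168]);
translate([116, 1479, 840]) cube([874, 267, 168]);
translate([116, 1746, 1008]) cube([874, 267, 168]);
translate([116, 2013, 1176]) cube([874, 267, 168]);
translate([116, 2280, 1344]) cube([874, 267, 168]);
translate([116, 2547, 1512]) cube([874, 267, 168]);


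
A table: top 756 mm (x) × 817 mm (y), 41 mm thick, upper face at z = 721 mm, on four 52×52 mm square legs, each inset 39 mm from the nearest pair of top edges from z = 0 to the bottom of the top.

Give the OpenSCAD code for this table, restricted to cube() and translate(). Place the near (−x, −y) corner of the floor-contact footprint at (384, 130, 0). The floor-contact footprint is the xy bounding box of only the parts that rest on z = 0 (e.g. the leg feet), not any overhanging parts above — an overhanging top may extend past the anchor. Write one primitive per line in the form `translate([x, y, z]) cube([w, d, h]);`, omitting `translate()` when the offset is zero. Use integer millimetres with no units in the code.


translate([345, 91, 680]) cube([756, 817, 41]);
translate([384, 130, 0]) cube([52, 52, 680]);
translate([1010, 130, 0]) cube([52, 52, 680]);
translate([384, 817, 0]) cube([52, 52, 680]);
translate([1010, 817, 0]) cube([52, 52, 680]);


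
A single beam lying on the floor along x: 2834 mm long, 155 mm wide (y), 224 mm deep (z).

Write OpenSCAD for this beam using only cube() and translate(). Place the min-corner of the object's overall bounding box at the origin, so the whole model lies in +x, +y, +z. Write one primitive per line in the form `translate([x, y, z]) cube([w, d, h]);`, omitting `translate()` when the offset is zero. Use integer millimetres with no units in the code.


cube([2834, 155, 224]);


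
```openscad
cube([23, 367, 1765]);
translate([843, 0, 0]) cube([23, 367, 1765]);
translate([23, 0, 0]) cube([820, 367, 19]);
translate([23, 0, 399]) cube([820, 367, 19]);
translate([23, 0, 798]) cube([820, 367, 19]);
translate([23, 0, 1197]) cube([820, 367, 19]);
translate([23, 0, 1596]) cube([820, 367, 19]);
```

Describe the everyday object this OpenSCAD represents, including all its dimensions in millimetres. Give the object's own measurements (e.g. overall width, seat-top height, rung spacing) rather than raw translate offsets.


An open bookshelf. Two side panels, each 23 mm thick, 367 mm deep and 1765 mm tall, stand 866 mm apart (outside-to-outside). Between them sit 5 shelves, each 19 mm thick and 367 mm deep, spanning the full gap between the sides. The bottom shelf rests on the floor (its underside at z = 0) and the clear gap between one shelf's top and the next shelf's underside is 380 mm.


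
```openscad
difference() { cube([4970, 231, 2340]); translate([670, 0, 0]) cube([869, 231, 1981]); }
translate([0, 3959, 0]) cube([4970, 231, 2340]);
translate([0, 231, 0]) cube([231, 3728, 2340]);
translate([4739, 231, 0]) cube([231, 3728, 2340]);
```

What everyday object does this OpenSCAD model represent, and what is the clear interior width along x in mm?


A single room. The interior width is 4508 mm.

Four walls enclosing a rectangle with a door in the front wall — a room. Outside width 4970 minus two 231 mm walls gives 4508 mm.


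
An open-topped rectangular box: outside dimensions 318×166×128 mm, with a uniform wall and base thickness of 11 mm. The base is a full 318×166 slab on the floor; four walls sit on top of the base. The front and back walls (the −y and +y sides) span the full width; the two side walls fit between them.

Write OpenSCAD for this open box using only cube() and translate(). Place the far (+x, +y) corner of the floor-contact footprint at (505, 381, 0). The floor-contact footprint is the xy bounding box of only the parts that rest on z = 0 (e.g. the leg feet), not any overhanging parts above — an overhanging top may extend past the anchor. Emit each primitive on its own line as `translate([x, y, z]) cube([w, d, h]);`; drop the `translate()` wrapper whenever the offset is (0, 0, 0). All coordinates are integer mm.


translate([187, 215, 0]) cube([318, 166, 11]);
translate([187, 215, 11]) cube([318, 11, 117]);
translate([187, 370, 11]) cube([318, 11, 117]);
translate([187, 226, 11]) cube([11, 144, 117]);
translate([494, 226, 11]) cube([11, 144, 117]);


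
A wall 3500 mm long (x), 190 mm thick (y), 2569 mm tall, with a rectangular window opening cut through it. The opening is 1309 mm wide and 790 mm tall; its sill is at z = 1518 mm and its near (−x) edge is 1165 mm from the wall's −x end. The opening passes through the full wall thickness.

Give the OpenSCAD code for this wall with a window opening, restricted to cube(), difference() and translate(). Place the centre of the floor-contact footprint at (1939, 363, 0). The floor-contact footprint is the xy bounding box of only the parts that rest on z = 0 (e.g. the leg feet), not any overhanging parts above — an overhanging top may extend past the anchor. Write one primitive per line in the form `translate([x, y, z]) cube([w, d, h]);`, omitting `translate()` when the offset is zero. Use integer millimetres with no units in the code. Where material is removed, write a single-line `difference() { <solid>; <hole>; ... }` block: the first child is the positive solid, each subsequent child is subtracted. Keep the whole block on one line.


difference() { translate([189, 268, 0]) cube([3500, 190, 2569]); translate([1354, 268, 1518]) cube([1309, 190, 790]); }


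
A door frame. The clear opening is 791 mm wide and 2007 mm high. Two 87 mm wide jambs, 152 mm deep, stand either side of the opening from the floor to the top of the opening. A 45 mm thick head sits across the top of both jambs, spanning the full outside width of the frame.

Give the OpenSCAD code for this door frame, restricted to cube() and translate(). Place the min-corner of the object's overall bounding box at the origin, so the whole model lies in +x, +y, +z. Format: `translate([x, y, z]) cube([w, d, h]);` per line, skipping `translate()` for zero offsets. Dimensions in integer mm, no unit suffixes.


cube([87, 152, 2007]);
translate([878, 0, 0]) cube([87, 152, 2007]);
translate([0, 0, 2007]) cube([965, 152, 45]);


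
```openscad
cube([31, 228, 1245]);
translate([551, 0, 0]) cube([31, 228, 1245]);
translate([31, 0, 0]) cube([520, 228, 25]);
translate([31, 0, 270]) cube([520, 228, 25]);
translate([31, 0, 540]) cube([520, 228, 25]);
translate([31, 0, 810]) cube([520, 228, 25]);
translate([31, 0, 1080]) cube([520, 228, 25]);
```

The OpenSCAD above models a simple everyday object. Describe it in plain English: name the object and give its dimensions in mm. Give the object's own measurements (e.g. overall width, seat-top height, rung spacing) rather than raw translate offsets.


An open bookshelf. Two side panels, each 31 mm thick, 228 mm deep and 1245 mm tall, stand 582 mm apart (outside-to-outside). Between them sit 5 shelves, each 25 mm thick and 228 mm deep, spanning the full gap between the sides. The bottom shelf rests on the floor (its underside at z = 0) and the clear gap between one shelf's top and the next shelf's underside is 245 mm.


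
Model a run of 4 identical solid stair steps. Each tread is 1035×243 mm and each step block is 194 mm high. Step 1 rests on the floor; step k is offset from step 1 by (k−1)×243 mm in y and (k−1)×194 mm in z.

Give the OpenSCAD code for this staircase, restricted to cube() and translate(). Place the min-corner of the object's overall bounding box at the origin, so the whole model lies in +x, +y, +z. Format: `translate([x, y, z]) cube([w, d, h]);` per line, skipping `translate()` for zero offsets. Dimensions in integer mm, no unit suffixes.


cube([1035, 243, 194]);
translate([0, 243, 194]) cube([1035, 243, 194]);
translate([0, 486, 388]) cube([1035, 243, 194]);
translate([0, 729, 582]) cube([1035, 243, 194]);


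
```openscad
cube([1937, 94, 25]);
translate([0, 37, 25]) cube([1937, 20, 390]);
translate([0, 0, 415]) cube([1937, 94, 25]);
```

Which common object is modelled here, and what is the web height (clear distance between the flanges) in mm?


An I-beam. The web height is 390 mm.

Two wide flanges with a thin centred web — an I-beam. Overall 440 mm minus two 25 mm flanges gives a web of 440 − 2·25 = 390 mm.


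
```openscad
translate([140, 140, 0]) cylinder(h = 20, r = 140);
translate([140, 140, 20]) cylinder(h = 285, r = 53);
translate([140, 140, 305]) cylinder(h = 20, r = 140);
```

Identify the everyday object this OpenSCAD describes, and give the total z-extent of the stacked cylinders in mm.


A spool. The overall height is 325 mm.

Three coaxial cylinders, large–small–large — a spool. Two 20 mm flanges and a 285 mm core give 20 + 285 + 20 = 325 mm.


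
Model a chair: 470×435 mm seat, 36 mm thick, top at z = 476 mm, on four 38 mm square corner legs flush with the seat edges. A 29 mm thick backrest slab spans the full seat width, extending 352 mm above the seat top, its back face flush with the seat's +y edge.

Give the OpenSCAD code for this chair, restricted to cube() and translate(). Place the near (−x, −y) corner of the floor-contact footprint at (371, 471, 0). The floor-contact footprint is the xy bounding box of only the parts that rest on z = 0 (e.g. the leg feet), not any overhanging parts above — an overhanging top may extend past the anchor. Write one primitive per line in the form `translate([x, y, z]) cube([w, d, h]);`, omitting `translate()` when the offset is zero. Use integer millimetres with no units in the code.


translate([371, 471, 440]) cube([470, 435, 36]);
translate([371, 471, 0]) cube([38, 38, 440]);
translate([803, 471, 0]) cube([38, 38, 440]);
translate([371, 868, 0]) cube([38, 38, 440]);
translate([803, 868, 0]) cube([38, 38, 440]);
translate([371, 877, 476]) cube([470, 29, 352]);


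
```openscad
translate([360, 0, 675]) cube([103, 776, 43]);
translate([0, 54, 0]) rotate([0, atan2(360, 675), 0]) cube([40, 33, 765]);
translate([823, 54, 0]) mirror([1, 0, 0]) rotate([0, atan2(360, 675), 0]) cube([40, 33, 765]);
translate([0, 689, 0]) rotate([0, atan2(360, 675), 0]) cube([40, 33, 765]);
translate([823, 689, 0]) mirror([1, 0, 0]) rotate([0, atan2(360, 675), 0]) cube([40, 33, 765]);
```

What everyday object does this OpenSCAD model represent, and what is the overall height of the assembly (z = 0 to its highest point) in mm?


A sawhorse. The overall height is 718 mm.

A beam across two mirrored pairs of raked legs — a sawhorse. The beam's underside is at z = 675 (matching the legs' vertical rise in atan2(360, 675)) and the beam is 43 mm tall, so its top is at 675 + 43 = 718 mm. The raked legs top out at the beam's underside, so that is the highest point.


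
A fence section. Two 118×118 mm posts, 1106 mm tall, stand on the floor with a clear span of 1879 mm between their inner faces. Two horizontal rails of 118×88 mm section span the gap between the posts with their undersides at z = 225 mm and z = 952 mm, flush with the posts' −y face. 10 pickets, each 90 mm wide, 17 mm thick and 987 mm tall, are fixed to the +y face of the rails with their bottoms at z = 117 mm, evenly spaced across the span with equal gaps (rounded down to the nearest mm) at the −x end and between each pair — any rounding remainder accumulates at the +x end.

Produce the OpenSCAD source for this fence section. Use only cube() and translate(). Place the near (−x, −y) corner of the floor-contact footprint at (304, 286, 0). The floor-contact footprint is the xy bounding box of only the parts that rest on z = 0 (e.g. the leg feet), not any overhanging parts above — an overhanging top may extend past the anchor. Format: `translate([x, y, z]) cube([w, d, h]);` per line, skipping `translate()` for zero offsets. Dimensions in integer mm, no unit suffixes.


translate([304, 286, 0]) cube([118, 118, 1106]);
translate([2301, 286, 0]) cube([118, 118, 1106]);
translate([422, 286, 225]) cube([1879, 118, 88]);
translate([422, 286, 952]) cube([1879, 118, 88]);
translate([511, 404, 117]) cube([90, 17, 987]);
translate([690, 404, 117]) cube([90, 17, 987]);
translate([869, 404, 117]) cube([90, 17, 987]);
translate([1048, 404, 117]) cube([90, 17, 987]);
translate([1227, 404, 117]) cube([90, 17, 987]);
translate([1406, 404, 117]) cube([90, 17, 987]);
translate([1585, 404, 117]) cube([90, 17, 987]);
translate([1764, 404, 117]) cube([90, 17, 987]);
translate([1943, 404, 117]) cube([90, 17, 987]);
translate([2122, 404, 117]) cube([90, 17, 987]);


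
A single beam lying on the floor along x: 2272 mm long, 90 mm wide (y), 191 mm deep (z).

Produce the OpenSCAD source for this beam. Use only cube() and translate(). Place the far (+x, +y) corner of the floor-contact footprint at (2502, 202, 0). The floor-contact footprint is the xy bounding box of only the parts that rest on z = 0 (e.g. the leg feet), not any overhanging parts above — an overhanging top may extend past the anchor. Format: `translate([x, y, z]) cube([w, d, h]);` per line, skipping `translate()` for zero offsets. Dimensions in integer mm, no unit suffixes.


translate([230, 112, 0]) cube([2272, 90, 191]);


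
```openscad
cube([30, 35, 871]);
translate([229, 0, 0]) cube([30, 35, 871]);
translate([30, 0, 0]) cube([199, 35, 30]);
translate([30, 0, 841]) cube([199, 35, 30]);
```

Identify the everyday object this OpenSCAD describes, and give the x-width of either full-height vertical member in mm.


A picture frame. The border width is 30 mm.

Four thin pieces enclosing a rectangular opening — a picture frame. The two full-height stiles are 871 mm tall; the top rail sits at z = 841 and is 30 mm tall, so the border above the opening is 871 − 841 = 30 mm, matching the stile x-width.


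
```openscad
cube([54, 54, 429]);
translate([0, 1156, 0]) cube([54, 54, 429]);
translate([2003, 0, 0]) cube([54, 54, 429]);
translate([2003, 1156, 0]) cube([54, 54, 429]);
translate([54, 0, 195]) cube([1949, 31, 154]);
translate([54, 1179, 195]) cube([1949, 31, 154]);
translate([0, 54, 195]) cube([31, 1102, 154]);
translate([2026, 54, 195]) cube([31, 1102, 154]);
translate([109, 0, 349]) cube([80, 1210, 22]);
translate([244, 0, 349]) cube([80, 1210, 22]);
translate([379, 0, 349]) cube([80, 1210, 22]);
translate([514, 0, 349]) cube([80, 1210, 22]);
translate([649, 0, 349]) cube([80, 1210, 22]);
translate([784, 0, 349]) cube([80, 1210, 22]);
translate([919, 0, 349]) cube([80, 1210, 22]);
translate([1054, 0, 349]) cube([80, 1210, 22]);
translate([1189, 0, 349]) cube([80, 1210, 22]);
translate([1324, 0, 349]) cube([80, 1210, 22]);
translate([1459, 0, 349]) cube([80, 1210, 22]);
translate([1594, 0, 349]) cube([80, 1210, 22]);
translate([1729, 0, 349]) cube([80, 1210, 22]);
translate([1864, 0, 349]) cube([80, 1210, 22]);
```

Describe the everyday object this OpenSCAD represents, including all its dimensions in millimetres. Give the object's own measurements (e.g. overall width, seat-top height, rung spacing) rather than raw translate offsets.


A bed frame 2057 mm long (x) by 1210 mm wide (y). Four 54×54 mm corner posts, 429 mm tall, at the corners of the footprint. Four rails of 31 mm thickness and 154 mm height run between adjacent posts with their undersides at z = 195 mm, their outer faces flush with the outside of the frame (the two x-running rails run between the posts' inner faces; the two y-running rails run between the posts' inner faces). 14 slats, each 80 mm wide (x) and 22 mm thick, lie across the top of the two x-running rails, running the full 1210 mm width of the frame in y; along x they sit between the end posts with a 55 mm gap after the −x posts and between neighbouring slats, leaving 59 mm before the +x posts.


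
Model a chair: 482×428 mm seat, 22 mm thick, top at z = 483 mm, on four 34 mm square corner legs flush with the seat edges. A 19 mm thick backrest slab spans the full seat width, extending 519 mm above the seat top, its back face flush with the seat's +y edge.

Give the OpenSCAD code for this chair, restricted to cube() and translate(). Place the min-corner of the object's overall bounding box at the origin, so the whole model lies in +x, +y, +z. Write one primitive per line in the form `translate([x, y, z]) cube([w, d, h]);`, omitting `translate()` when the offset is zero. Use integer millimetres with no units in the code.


// leg_h = 483 - 22 = 461
translate([0, 0, 461]) cube([482, 428, 22]);
cube([34, 34, 461]);
translate([448, 0, 0]) cube([34, 34, 461]);
translate([0, 394, 0]) cube([34, 34, 461]);
translate([448, 394, 0]) cube([34, 34, 461]);
translate([0, 409, 483]) cube([482, 19, 519]);


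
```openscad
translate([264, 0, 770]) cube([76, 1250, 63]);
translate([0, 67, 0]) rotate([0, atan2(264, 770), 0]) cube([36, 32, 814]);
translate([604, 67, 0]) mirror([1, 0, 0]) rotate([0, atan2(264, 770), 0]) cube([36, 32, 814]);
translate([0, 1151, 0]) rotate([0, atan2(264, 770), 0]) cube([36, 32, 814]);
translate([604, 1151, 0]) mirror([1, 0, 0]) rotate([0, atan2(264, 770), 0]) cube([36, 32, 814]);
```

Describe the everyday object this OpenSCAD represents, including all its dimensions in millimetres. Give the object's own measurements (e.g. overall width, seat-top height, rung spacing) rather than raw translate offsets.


A sawhorse. A 76×1250×63 mm beam (x, y, z) sits on two A-frame leg pairs. Each pair is two raked legs of 36×32 mm section (32 mm along y) splaying symmetrically in x. Each leg rises 770 mm vertically over 264 mm of horizontal reach and is 814 mm long along its own axis. Every leg's outer bottom edge rests on the floor and its outer top edge meets a bottom edge of the beam — the left legs (tilting toward +x) meet the beam's −x bottom edge, the right legs (their mirror images, tilting toward −x) meet its +x bottom edge — so the leg tops tuck under the beam, the beam's underside is 770 mm above the floor, and the feet are 604 mm apart outside-to-outside with the beam centred between them. The two leg pairs are set in 67 mm from either end of the beam.


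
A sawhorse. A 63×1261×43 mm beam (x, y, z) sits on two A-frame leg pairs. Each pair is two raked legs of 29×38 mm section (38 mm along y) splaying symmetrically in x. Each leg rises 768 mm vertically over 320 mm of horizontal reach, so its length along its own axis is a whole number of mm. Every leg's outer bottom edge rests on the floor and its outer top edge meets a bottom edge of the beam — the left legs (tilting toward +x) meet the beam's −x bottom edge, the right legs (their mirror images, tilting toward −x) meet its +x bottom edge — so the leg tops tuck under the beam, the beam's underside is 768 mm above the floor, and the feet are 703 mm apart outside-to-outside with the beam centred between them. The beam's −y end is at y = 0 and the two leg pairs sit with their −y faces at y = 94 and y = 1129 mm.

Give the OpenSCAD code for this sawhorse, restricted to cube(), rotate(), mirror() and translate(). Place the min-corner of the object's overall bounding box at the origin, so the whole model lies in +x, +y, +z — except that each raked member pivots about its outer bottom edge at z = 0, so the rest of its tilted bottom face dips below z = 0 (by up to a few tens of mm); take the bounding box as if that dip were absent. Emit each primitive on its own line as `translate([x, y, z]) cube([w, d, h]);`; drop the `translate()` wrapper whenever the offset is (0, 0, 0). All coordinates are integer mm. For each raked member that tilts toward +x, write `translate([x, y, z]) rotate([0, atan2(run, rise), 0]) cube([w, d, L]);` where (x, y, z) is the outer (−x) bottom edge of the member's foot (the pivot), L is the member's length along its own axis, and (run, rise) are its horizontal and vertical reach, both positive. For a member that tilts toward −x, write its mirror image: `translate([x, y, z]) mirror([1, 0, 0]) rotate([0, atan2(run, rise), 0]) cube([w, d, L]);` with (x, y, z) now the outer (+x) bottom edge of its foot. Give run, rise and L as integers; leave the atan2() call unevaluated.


// leg length = √(320² + 768²) = 832
// right-leg outer foot x = 2·320 + 63 = 703
// beam min-corner = (320, 0, 768)
translate([320, 0, 768]) cube([63, 1261, 43]);
translate([0, 94, 0]) rotate([0, atan2(320, 768), 0]) cube([29, 38, 832]);
translate([703, 94, 0]) mirror([1, 0, 0]) rotate([0, atan2(320, 768), 0]) cube([29, 38, 832]);
translate([0, 1129, 0]) rotate([0, atan2(320, 768), 0]) cube([29, 38, 832]);
translate([703, 1129, 0]) mirror([1, 0, 0]) rotate([0, atan2(320, 768), 0]) cube([29, 38, 832]);
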